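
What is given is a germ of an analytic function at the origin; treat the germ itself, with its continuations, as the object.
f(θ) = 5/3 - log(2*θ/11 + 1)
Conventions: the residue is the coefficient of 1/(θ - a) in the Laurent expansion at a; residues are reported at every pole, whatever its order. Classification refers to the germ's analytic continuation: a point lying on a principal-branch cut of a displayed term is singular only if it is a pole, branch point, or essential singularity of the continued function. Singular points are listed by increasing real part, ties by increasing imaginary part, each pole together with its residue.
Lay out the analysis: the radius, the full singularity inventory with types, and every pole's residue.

Radius of convergence at 0: 11/2.
At -11/2: a logarithmic branch point.

Branch term (-1)*log(1 - θ/(-11/2)): its argument vanishes at θ = -11/2, a logarithmic branch point, modulus 11/2.
The radius of convergence is the smallest modulus among the singular points: 11/2.


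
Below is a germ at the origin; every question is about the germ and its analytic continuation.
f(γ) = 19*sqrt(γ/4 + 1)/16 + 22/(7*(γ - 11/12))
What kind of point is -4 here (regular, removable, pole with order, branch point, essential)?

The point is an algebraic (square-root) branch point.

The term (19/16)*sqrt(1 - γ/(-4)) has argument 1 - -4/(-4) = 0 at -4: a square-root (algebraic, two-sheeted) branch point; the remaining terms are analytic or single-valued there.


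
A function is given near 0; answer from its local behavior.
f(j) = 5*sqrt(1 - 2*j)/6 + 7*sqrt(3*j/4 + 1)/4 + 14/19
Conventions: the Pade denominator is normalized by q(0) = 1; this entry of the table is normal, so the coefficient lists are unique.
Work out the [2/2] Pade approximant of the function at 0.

The Pade approximant has numerator coefficients [757/228, -3313431167/1942337472, -85329167297/31077399552]; denominator coefficients [1, -3922689/8519024, -93910609/136304384].

Taylor coefficients needed (expand at 0): a_0 = 757/228, a_1 = -17/96, a_2 = -829/1536, a_3 = -4553/12288, a_4 = -213305/393216.
Write the denominator as Q(j) = 1 + q1*j + q2*j^2. Requiring Q*f - P = O(j^5) with deg P <= 2 kills the coefficients of j^3..j^4 in Q*f:
  j^3: a_3 + q1*a_2 + q2*a_1 = 0, i.e. -4553/12288 + (-829/1536)*q1 + (-17/96)*q2 = 0.
  j^4: a_4 + q1*a_3 + q2*a_2 = 0, i.e. -213305/393216 + (-4553/12288)*q1 + (-829/1536)*q2 = 0.
Solving this linear system: q1 = -3922689/8519024, q2 = -93910609/136304384.
The numerator is Q*f truncated at degree 2: P0 = a_0 = 757/228; P1 = a_1 + q1*a_0 = -3313431167/1942337472; P2 = a_2 + q1*a_1 + q2*a_0 = -85329167297/31077399552.


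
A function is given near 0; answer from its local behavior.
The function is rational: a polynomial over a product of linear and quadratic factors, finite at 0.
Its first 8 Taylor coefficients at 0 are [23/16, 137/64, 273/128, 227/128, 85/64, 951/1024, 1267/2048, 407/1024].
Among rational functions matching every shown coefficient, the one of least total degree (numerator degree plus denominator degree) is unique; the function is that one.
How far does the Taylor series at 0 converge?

The radius of convergence is 2.

No rational of total degree below 4 reproduces all 8 coefficients; solving the [1/3] Pade equations on them gives f(ζ) = (ζ/8 - 23/2)/(ζ - 2)**3, whose expansion matches every shown term.
Denominator factor (ζ - 2)^3: pole of order 3 at 2, modulus 2.
The radius of convergence is the smallest modulus among the singular points: 2.


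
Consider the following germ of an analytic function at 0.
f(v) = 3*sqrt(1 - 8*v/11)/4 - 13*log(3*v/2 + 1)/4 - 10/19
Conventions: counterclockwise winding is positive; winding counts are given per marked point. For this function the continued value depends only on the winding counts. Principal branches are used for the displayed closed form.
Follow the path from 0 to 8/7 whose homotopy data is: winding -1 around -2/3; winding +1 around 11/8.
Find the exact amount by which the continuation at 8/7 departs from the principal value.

The rational part is single-valued and drops out of the difference; each branch term changes only by its own monodromy.
(-13/4)*log(1 - v/(-2/3)): each positive loop around -2/3 adds 2*pi*i to the log, so winding -1 contributes (-13/4)*(-1)*2*pi*i = (13/2)*pi*i.
(3/4)*sqrt(1 - v/(11/8)): winding +1 is odd, the square root flips sign, contributing -2*(3/4)*sqrt(1 - (8/7)/(11/8)) = -2*(3/4)*sqrt(13/77) = -(3/154)*sqrt(1001).
Summing the contributions at v = 8/7 gives (-(3/154)*sqrt(1001)) + ((13/2)*pi)*i.

Continued minus principal equals (-(3/154)*sqrt(1001)) + ((13/2)*pi)*i.


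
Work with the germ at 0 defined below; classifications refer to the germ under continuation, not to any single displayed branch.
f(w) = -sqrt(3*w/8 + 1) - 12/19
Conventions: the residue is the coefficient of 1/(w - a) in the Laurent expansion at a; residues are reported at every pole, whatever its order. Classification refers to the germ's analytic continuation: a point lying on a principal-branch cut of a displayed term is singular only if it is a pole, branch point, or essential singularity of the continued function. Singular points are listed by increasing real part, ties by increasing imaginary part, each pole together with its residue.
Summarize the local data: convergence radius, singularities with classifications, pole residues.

Branch term (-1)*sqrt(1 - w/(-8/3)): its argument vanishes at w = -8/3, a square-root branch point, modulus 8/3.
The radius of convergence is the smallest modulus among the singular points: 8/3.

Radius of convergence at 0: 8/3.
At -8/3: an algebraic (square-root) branch point.


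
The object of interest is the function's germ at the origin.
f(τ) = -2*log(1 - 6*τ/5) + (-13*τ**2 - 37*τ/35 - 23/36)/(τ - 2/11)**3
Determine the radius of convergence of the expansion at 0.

Denominator factor (τ - 2/11)^3: pole of order 3 at 2/11, modulus 2/11.
Branch term (-2)*log(1 - τ/(5/6)): its argument vanishes at τ = 5/6, a logarithmic branch point, modulus 5/6.
The radius of convergence is the smallest modulus among the singular points: 2/11.

The radius of convergence is 2/11.


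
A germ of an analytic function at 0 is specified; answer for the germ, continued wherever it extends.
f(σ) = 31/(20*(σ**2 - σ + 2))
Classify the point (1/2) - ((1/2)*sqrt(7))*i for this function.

The denominator factor σ**2 - σ + 2 vanishes at (1/2) - ((1/2)*sqrt(7))*i and appears to the power 1; the numerator there equals 31/20, nonzero, and no other factor vanishes.
Hence a pole whose order is the multiplicity, 1.

The point is a pole of order 1.


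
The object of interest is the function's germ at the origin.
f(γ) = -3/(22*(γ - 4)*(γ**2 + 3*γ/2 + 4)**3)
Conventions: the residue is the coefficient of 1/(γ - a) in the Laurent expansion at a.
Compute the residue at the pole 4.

At the order-1 pole 4 set g(γ) = (γ - (4))*f(γ) = -3/(22*(γ**2 + 3*γ/2 + 4)**3).
Simple pole: residue = g(a) at a = 4, which is -3/386672.

The residue is -3/386672.


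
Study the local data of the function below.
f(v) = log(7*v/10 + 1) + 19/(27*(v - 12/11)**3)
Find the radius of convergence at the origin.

Denominator factor (v - 12/11)^3: pole of order 3 at 12/11, modulus 12/11.
Branch term (1)*log(1 - v/(-10/7)): its argument vanishes at v = -10/7, a logarithmic branch point, modulus 10/7.
The radius of convergence is the smallest modulus among the singular points: 12/11.

The radius of convergence is 12/11.


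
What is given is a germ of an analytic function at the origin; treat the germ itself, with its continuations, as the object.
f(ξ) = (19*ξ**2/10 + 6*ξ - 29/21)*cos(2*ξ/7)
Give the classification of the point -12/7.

The point is a regular point.

There is no denominator, hence no pole anywhere.
The factor cos(2*ξ/7) is entire.
So the germ continues analytically to -12/7.


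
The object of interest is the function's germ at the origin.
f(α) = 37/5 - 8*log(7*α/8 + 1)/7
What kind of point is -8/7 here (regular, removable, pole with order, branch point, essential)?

The point is a logarithmic branch point.

The term (-8/7)*log(1 - α/(-8/7)) has argument 1 - -8/7/(-8/7) = 0 at -8/7: a logarithmic (infinitely-sheeted) branch point; the remaining terms are analytic or single-valued there.


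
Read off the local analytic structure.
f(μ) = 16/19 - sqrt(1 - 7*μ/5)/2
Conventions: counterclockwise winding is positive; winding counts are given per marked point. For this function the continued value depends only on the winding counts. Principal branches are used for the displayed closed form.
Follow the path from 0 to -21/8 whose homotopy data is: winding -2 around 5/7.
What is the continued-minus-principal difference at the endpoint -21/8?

Continued minus principal equals 0.

The rational part is single-valued and drops out of the difference; each branch term changes only by its own monodromy.
(-1/2)*sqrt(1 - μ/(5/7)): winding -2 is even, the square root returns to the same sheet, contribution 0.
Summing the contributions at μ = -21/8 gives 0.


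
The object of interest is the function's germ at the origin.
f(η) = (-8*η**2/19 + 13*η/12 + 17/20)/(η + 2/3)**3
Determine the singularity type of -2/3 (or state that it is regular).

The point is a pole of order 3.

The denominator factor η + 2/3 vanishes at -2/3 and appears to the power 3; the numerator there equals -203/3420, nonzero, and no other factor vanishes.
Hence a pole whose order is the multiplicity, 3.


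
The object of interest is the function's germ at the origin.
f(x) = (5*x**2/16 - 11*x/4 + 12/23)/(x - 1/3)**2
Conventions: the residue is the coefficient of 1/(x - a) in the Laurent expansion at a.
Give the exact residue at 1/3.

The residue is -61/24.

At the order-2 pole 1/3 set g(x) = (x - (1/3))^2*f(x) = 5*x**2/16 - 11*x/4 + 12/23.
Order-2 pole: residue = g'(a); g'(1/3) = -61/24, so the residue is -61/24.


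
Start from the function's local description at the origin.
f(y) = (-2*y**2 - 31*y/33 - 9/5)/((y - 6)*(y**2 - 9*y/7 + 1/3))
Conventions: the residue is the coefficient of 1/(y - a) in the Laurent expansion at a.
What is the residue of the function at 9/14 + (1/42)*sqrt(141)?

The residue is 25639/66110 + (178933/1864302)*sqrt(141).

The factor y**2 - 9*y/7 + 1/3 splits as (y - a)(y - a') with a = 9/14 + (1/42)*sqrt(141), a' = 9/14 - (1/42)*sqrt(141). At the order-1 pole a set g(y) = (y - a)*f(y) = [(-2*y**2 - 31*y/33 - 9/5)/(y - 6)] / (y - a').
Simple pole: residue = g(a) at a = 9/14 + (1/42)*sqrt(141), which is 25639/66110 + (178933/1864302)*sqrt(141).


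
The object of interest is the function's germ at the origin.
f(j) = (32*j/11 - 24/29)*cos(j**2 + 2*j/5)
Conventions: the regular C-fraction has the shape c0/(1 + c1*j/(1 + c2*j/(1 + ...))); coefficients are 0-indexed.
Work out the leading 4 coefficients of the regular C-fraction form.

The regular C-fraction coefficients are [-24/29, 116/33, -169289/47850, -2308713/245469050].

Taylor coefficients (expand at 0): a_0 = -24/29, a_1 = 32/11, a_2 = 48/725, a_3 = 784/7975.
c0 = a_0 = -24/29. Peel one level at a time: if S = 1 + c*j/S' with S'(0) = 1, then c is the j-coefficient of S and S' = c*j/(S - 1).
S_1 = c0/f = 1 + (116/33)*j + (338578/27225)*j^2 + ...; c1 = 116/33.
S_2 = c1*j/(S_1 - 1) = 1 + (-169289/47850)*j + (-69961/2102500)*j^2 + ...; c2 = -169289/47850.
S_3 = c2*j/(S_2 - 1) = 1 + (-2308713/245469050)*j + ...; c3 = -2308713/245469050.


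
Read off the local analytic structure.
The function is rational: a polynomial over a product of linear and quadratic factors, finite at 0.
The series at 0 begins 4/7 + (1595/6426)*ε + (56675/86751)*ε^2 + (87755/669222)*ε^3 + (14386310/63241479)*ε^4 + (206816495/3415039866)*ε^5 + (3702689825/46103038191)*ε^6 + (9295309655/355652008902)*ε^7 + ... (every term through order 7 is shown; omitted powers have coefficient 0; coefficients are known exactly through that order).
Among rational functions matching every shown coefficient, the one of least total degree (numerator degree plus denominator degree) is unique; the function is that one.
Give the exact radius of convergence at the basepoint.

No rational of total degree below 4 reproduces all 8 coefficients; solving the [2/2] Pade equations on them gives f(ε) = (-4*ε**2/3 - 21*ε/34 - 12/7)/(ε**2 + 2*ε/9 - 3), whose expansion matches every shown term.
Denominator factor (ε**2 + 2*ε/9 - 3): discriminant 976/81, real irrational roots -1/9 + (2/9)*sqrt(61) and -1/9 - (2/9)*sqrt(61); poles of order 1, moduli -1/9 + (2/9)*sqrt(61) and 1/9 + (2/9)*sqrt(61).
The radius of convergence is the smallest modulus among the singular points: -1/9 + (2/9)*sqrt(61).

The radius of convergence is -1/9 + (2/9)*sqrt(61).


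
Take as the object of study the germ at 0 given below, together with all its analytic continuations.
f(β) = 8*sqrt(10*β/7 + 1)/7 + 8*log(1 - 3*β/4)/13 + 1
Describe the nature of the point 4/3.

The point is a logarithmic branch point.

The term (8/13)*log(1 - β/(4/3)) has argument 1 - 4/3/(4/3) = 0 at 4/3: a logarithmic (infinitely-sheeted) branch point; the remaining terms are analytic or single-valued there.


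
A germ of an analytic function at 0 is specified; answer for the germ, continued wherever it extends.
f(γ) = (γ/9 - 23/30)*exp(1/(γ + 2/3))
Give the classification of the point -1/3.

There is no denominator, hence no pole anywhere.
The essential point of exp(1/(γ - (-2/3))) is -2/3, not -1/3.
So the germ continues analytically to -1/3.

The point is a regular point.


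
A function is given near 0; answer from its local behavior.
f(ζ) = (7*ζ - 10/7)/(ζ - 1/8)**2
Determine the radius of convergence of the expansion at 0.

The radius of convergence is 1/8.

Denominator factor (ζ - 1/8)^2: pole of order 2 at 1/8, modulus 1/8.
The radius of convergence is the smallest modulus among the singular points: 1/8.


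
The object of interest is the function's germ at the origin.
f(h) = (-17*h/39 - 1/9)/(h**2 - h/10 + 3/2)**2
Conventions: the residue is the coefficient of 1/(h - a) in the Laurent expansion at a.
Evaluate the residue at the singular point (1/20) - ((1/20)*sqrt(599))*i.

The factor h**2 - h/10 + 3/2 splits as (h - a)(h - a') with a = (1/20) - ((1/20)*sqrt(599))*i, a' = (1/20) + ((1/20)*sqrt(599))*i. At the order-2 pole a set g(h) = (h - a)^2*f(h) = [-17*h/39 - 1/9] / (h - a')^2.
Order-2 pole: residue = g'(a); g'((1/20) - ((1/20)*sqrt(599))*i) = -((31100/41979717)*sqrt(599))*i, so the residue is -((31100/41979717)*sqrt(599))*i.

The residue is -((31100/41979717)*sqrt(599))*i.


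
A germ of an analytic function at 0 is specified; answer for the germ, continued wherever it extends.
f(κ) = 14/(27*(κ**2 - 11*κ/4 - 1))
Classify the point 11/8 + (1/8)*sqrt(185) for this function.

The point is a pole of order 1.

The denominator factor κ**2 - 11*κ/4 - 1 vanishes at 11/8 + (1/8)*sqrt(185) and appears to the power 1; the numerator there equals 14/27, nonzero, and no other factor vanishes.
Hence a pole whose order is the multiplicity, 1.


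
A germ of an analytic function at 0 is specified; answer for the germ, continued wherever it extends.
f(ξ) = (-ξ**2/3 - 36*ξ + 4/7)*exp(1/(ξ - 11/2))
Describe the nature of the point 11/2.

The point is an essential singularity.

The exponent 1/(ξ - (11/2)) has a pole at 11/2, so exp(1/(ξ - (11/2))) takes every nonzero value near it: an essential singularity (not a pole of any order).


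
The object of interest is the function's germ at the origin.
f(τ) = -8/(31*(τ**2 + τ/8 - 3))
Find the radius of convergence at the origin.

Denominator factor (τ**2 + τ/8 - 3): discriminant 769/64, real irrational roots -1/16 + (1/16)*sqrt(769) and -1/16 - (1/16)*sqrt(769); poles of order 1, moduli -1/16 + (1/16)*sqrt(769) and 1/16 + (1/16)*sqrt(769).
The radius of convergence is the smallest modulus among the singular points: -1/16 + (1/16)*sqrt(769).

The radius of convergence is -1/16 + (1/16)*sqrt(769).


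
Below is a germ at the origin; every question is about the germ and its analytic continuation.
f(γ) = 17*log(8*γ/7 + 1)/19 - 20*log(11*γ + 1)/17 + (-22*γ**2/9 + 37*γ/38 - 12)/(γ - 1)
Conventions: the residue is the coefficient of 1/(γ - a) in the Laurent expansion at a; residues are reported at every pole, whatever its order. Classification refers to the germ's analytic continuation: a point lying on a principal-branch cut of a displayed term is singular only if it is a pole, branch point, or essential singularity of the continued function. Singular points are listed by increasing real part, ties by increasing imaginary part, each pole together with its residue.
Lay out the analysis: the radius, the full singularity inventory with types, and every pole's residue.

Denominator factor (γ - 1): pole of order 1 at 1, modulus 1.
Branch term (17/19)*log(1 - γ/(-7/8)): its argument vanishes at γ = -7/8, a logarithmic branch point, modulus 7/8.
Branch term (-20/17)*log(1 - γ/(-1/11)): its argument vanishes at γ = -1/11, a logarithmic branch point, modulus 1/11.
The radius of convergence is the smallest modulus among the singular points: 1/11.
The branch terms are analytic at 1 and contribute nothing to the residue; only the rational part matters.
At the order-1 pole 1 set g(γ) = (γ - (1))*(rational part) = -22*γ**2/9 + 37*γ/38 - 12.
Simple pole: residue = g(a) at a = 1, which is -4607/342.
List the singular points by increasing real part (a conjugate pair: the negative imaginary part first).

Radius of convergence at 0: 1/11.
At -7/8: a logarithmic branch point.
At -1/11: a logarithmic branch point.
At 1: a pole of order 1; residue -4607/342.


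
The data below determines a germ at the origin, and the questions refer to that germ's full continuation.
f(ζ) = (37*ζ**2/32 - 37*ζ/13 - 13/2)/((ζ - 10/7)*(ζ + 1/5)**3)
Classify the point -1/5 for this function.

The point is a pole of order 3.

The denominator factor ζ + 1/5 vanishes at -1/5 and appears to the power 3; the numerator there equals -61199/10400, nonzero, and no other factor vanishes.
Hence a pole whose order is the multiplicity, 3.


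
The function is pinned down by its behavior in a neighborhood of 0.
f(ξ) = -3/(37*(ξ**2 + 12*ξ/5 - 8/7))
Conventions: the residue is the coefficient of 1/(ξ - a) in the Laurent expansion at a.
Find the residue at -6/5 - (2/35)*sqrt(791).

The factor ξ**2 + 12*ξ/5 - 8/7 splits as (ξ - a)(ξ - a') with a = -6/5 - (2/35)*sqrt(791), a' = -6/5 + (2/35)*sqrt(791). At the order-1 pole a set g(ξ) = (ξ - a)*f(ξ) = [-3/37] / (ξ - a').
Simple pole: residue = g(a) at a = -6/5 - (2/35)*sqrt(791), which is (15/16724)*sqrt(791).

The residue is (15/16724)*sqrt(791).


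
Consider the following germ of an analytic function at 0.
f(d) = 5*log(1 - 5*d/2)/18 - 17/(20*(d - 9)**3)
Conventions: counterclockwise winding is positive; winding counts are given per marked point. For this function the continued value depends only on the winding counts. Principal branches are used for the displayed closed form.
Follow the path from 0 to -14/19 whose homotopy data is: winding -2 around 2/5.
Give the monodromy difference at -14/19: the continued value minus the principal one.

Continued minus principal equals -(10/9)*pi*i.

The rational part is single-valued and drops out of the difference; each branch term changes only by its own monodromy.
(5/18)*log(1 - d/(2/5)): each positive loop around 2/5 adds 2*pi*i to the log, so winding -2 contributes (5/18)*(-2)*2*pi*i = -(10/9)*pi*i.
Summing the contributions at d = -14/19 gives -(10/9)*pi*i.


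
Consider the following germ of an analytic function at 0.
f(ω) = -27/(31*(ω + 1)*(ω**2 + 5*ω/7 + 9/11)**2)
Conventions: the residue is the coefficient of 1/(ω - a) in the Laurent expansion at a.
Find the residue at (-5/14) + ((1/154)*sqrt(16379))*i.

The residue is (160083/447950) + ((3859761213/993159351950)*sqrt(16379))*i.

The factor ω**2 + 5*ω/7 + 9/11 splits as (ω - a)(ω - a') with a = (-5/14) + ((1/154)*sqrt(16379))*i, a' = (-5/14) - ((1/154)*sqrt(16379))*i. At the order-2 pole a set g(ω) = (ω - a)^2*f(ω) = [-27/(31*(ω + 1))] / (ω - a')^2.
Order-2 pole: residue = g'(a); g'((-5/14) + ((1/154)*sqrt(16379))*i) = (160083/447950) + ((3859761213/993159351950)*sqrt(16379))*i, so the residue is (160083/447950) + ((3859761213/993159351950)*sqrt(16379))*i.


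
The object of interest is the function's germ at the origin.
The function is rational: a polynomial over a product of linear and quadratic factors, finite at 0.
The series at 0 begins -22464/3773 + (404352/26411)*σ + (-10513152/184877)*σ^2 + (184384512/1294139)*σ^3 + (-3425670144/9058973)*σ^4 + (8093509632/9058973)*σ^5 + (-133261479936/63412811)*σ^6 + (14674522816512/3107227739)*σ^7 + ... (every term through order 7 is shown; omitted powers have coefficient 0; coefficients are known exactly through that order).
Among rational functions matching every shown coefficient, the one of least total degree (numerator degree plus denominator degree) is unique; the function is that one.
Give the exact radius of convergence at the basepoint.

The radius of convergence is -1/4 + (1/12)*sqrt(93).

No rational of total degree below 6 reproduces all 8 coefficients; solving the [0/6] Pade equations on them gives f(σ) = 13/(11*(σ**2 - σ/2 - 7/12)**3), whose expansion matches every shown term.
Denominator factor (σ**2 - σ/2 - 7/12)^3: discriminant 31/12, real irrational roots 1/4 + (1/12)*sqrt(93) and 1/4 - (1/12)*sqrt(93); poles of order 3, moduli 1/4 + (1/12)*sqrt(93) and -1/4 + (1/12)*sqrt(93).
The radius of convergence is the smallest modulus among the singular points: -1/4 + (1/12)*sqrt(93).


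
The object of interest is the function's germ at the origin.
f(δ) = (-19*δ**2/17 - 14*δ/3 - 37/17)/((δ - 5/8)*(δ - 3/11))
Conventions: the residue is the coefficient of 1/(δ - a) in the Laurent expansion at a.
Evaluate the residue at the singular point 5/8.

At the order-1 pole 5/8 set g(δ) = (δ - (5/8))*f(δ) = (-19*δ**2/17 - 14*δ/3 - 37/17)/(δ - 3/11).
Simple pole: residue = g(a) at a = 5/8, which is -198539/12648.

The residue is -198539/12648.


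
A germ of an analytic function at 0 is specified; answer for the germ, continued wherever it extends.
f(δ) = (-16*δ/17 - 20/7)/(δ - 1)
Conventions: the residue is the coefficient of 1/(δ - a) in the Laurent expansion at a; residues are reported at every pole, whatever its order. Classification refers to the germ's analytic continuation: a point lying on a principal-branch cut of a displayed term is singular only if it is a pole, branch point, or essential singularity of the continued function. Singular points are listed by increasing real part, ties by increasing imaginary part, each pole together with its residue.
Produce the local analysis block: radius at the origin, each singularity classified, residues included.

Radius of convergence at 0: 1.
At 1: a pole of order 1; residue -452/119.

Denominator factor (δ - 1): pole of order 1 at 1, modulus 1.
The radius of convergence is the smallest modulus among the singular points: 1.
At the order-1 pole 1 set g(δ) = (δ - (1))*f(δ) = -16*δ/17 - 20/7.
Simple pole: residue = g(a) at a = 1, which is -452/119.


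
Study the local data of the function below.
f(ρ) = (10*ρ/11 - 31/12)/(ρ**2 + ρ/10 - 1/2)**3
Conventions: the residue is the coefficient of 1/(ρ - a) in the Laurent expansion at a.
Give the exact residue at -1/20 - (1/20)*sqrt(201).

The factor ρ**2 + ρ/10 - 1/2 splits as (ρ - a)(ρ - a') with a = -1/20 - (1/20)*sqrt(201), a' = -1/20 + (1/20)*sqrt(201). At the order-3 pole a set g(ρ) = (ρ - a)^3*f(ρ) = [10*ρ/11 - 31/12] / (ρ - a')^3.
Order-3 pole: residue = g''(a)/2; g''(-1/20 - (1/20)*sqrt(201)) = (34700000/89326611)*sqrt(201), so the residue is (17350000/89326611)*sqrt(201).

The residue is (17350000/89326611)*sqrt(201).


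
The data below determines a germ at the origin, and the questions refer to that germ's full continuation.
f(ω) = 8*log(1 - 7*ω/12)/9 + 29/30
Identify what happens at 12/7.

The term (8/9)*log(1 - ω/(12/7)) has argument 1 - 12/7/(12/7) = 0 at 12/7: a logarithmic (infinitely-sheeted) branch point; the remaining terms are analytic or single-valued there.

The point is a logarithmic branch point.


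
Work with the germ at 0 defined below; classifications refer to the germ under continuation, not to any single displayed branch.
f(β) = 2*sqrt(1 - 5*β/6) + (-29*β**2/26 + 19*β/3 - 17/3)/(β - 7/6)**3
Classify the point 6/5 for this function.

The term (2)*sqrt(1 - β/(6/5)) has argument 1 - 6/5/(6/5) = 0 at 6/5: a square-root (algebraic, two-sheeted) branch point; the remaining terms are analytic or single-valued there.

The point is an algebraic (square-root) branch point.


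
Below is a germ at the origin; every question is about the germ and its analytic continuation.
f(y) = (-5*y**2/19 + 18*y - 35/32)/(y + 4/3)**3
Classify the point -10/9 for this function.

The point is a regular point.

Denominator factors: y + 4/3 = 2/9 at y = -10/9 — none vanishes.
So the germ continues analytically to -10/9.


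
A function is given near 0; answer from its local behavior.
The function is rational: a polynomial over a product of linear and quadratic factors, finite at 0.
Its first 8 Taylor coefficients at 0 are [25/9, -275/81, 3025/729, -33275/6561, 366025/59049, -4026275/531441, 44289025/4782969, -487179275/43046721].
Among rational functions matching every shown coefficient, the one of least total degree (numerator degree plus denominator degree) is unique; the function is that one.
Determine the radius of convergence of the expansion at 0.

No rational of total degree below 1 reproduces all 8 coefficients; solving the [0/1] Pade equations on them gives f(γ) = 25/(11*(γ + 9/11)), whose expansion matches every shown term.
Denominator factor (γ + 9/11): pole of order 1 at -9/11, modulus 9/11.
The radius of convergence is the smallest modulus among the singular points: 9/11.

The radius of convergence is 9/11.


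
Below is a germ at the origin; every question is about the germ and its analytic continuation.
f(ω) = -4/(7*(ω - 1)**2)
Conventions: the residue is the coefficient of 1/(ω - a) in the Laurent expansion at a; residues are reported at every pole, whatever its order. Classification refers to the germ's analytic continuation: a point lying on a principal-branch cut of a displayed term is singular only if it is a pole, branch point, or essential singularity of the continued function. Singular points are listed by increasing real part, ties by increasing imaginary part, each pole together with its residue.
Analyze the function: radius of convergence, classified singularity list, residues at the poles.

Denominator factor (ω - 1)^2: pole of order 2 at 1, modulus 1.
The radius of convergence is the smallest modulus among the singular points: 1.
At the order-2 pole 1 set g(ω) = (ω - (1))^2*f(ω) = -4/7.
Order-2 pole: residue = g'(a); g'(1) = 0, so the residue is 0.

Radius of convergence at 0: 1.
At 1: a pole of order 2; residue 0.


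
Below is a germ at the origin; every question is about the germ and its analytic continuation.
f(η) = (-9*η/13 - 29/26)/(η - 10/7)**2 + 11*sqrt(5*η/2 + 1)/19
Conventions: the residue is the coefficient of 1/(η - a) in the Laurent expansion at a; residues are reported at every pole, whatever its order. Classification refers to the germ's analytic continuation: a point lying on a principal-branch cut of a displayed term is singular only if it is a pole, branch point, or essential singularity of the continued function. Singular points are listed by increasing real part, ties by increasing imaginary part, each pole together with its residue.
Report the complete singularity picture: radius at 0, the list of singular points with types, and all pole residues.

Denominator factor (η - 10/7)^2: pole of order 2 at 10/7, modulus 10/7.
Branch term (11/19)*sqrt(1 - η/(-2/5)): its argument vanishes at η = -2/5, a square-root branch point, modulus 2/5.
The radius of convergence is the smallest modulus among the singular points: 2/5.
The branch term is analytic at 10/7 and contributes nothing to the residue; only the rational part matters.
At the order-2 pole 10/7 set g(η) = (η - (10/7))^2*(rational part) = -9*η/13 - 29/26.
Order-2 pole: residue = g'(a); g'(10/7) = -9/13, so the residue is -9/13.
List the singular points by increasing real part (a conjugate pair: the negative imaginary part first).

Radius of convergence at 0: 2/5.
At -2/5: an algebraic (square-root) branch point.
At 10/7: a pole of order 2; residue -9/13.


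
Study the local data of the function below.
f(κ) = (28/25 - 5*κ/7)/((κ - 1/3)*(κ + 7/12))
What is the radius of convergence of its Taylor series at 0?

The radius of convergence is 1/3.

Denominator factor (κ + 7/12): pole of order 1 at -7/12, modulus 7/12.
Denominator factor (κ - 1/3): pole of order 1 at 1/3, modulus 1/3.
The radius of convergence is the smallest modulus among the singular points: 1/3.


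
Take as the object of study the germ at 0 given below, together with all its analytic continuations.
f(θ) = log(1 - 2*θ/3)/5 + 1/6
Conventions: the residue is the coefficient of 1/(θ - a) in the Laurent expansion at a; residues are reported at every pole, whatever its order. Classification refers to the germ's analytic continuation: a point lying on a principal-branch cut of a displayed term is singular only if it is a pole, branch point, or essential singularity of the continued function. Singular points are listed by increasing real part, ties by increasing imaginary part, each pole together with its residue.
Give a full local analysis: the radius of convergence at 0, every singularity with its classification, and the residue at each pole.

Branch term (1/5)*log(1 - θ/(3/2)): its argument vanishes at θ = 3/2, a logarithmic branch point, modulus 3/2.
The radius of convergence is the smallest modulus among the singular points: 3/2.

Radius of convergence at 0: 3/2.
At 3/2: a logarithmic branch point.


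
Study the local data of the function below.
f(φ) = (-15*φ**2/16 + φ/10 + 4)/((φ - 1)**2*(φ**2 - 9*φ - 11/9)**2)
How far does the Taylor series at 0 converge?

The radius of convergence is -9/2 + (1/6)*sqrt(773).

Denominator factor (φ**2 - 9*φ - 11/9)^2: discriminant 773/9, real irrational roots 9/2 + (1/6)*sqrt(773) and 9/2 - (1/6)*sqrt(773); poles of order 2, moduli 9/2 + (1/6)*sqrt(773) and -9/2 + (1/6)*sqrt(773).
Denominator factor (φ - 1)^2: pole of order 2 at 1, modulus 1.
The radius of convergence is the smallest modulus among the singular points: -9/2 + (1/6)*sqrt(773).


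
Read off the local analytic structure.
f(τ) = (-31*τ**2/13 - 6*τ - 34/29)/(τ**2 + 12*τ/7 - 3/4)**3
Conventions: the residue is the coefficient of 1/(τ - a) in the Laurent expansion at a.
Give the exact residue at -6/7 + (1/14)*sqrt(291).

The residue is (86137933/6193398978)*sqrt(291).

The factor τ**2 + 12*τ/7 - 3/4 splits as (τ - a)(τ - a') with a = -6/7 + (1/14)*sqrt(291), a' = -6/7 - (1/14)*sqrt(291). At the order-3 pole a set g(τ) = (τ - a)^3*f(τ) = [-31*τ**2/13 - 6*τ - 34/29] / (τ - a')^3.
Order-3 pole: residue = g''(a)/2; g''(-6/7 + (1/14)*sqrt(291)) = (86137933/3096699489)*sqrt(291), so the residue is (86137933/6193398978)*sqrt(291).


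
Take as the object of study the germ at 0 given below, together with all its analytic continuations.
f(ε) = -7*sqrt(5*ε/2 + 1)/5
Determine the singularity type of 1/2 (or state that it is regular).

There is no denominator, hence no pole anywhere.
Branch term sqrt(1 - ε/(-2/5)): argument at 1/2 is 9/4, nonzero, so 1/2 is not its branch point (a point on a principal cut is still regular for the continued germ).
So the germ continues analytically to 1/2.

The point is a regular point.


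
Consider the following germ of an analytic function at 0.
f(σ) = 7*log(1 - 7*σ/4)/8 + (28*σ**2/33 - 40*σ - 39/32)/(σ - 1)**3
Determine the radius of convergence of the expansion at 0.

The radius of convergence is 4/7.

Denominator factor (σ - 1)^3: pole of order 3 at 1, modulus 1.
Branch term (7/8)*log(1 - σ/(4/7)): its argument vanishes at σ = 4/7, a logarithmic branch point, modulus 4/7.
The radius of convergence is the smallest modulus among the singular points: 4/7.


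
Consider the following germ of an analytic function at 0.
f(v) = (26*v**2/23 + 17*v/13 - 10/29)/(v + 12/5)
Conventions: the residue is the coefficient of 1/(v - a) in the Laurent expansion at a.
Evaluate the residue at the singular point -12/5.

The residue is 656398/216775.

At the order-1 pole -12/5 set g(v) = (v - (-12/5))*f(v) = 26*v**2/23 + 17*v/13 - 10/29.
Simple pole: residue = g(a) at a = -12/5, which is 656398/216775.


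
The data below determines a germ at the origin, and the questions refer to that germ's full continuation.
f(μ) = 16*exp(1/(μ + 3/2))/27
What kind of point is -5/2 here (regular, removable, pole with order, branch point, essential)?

The point is a regular point.

There is no denominator, hence no pole anywhere.
The essential point of exp(1/(μ - (-3/2))) is -3/2, not -5/2.
So the germ continues analytically to -5/2.


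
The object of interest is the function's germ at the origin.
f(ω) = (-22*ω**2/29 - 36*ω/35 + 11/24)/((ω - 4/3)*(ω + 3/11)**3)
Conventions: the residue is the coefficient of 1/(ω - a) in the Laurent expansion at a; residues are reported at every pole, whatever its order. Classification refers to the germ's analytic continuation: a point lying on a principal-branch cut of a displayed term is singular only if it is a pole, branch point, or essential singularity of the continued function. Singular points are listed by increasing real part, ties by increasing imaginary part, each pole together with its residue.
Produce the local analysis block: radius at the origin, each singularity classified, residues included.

Radius of convergence at 0: 3/11.
At -3/11: a pole of order 3; residue 659998977/1208881240.
At 4/3: a pole of order 1; residue -659998977/1208881240.

Denominator factor (ω - 4/3): pole of order 1 at 4/3, modulus 4/3.
Denominator factor (ω + 3/11)^3: pole of order 3 at -3/11, modulus 3/11.
The radius of convergence is the smallest modulus among the singular points: 3/11.
At the order-3 pole -3/11 set g(ω) = (ω - (-3/11))^3*f(ω) = (-22*ω**2/29 - 36*ω/35 + 11/24)/(ω - 4/3).
Order-3 pole: residue = g''(a)/2; g''(-3/11) = 659998977/604440620, so the residue is 659998977/1208881240.
At the order-1 pole 4/3 set g(ω) = (ω - (4/3))*f(ω) = (-22*ω**2/29 - 36*ω/35 + 11/24)/(ω + 3/11)**3.
Simple pole: residue = g(a) at a = 4/3, which is -659998977/1208881240.
List the singular points by increasing real part (a conjugate pair: the negative imaginary part first).


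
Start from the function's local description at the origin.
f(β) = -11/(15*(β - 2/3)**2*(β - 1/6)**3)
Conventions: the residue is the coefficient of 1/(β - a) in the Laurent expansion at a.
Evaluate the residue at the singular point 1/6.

The residue is -176/5.

At the order-3 pole 1/6 set g(β) = (β - (1/6))^3*f(β) = -11/(15*(β - 2/3)**2).
Order-3 pole: residue = g''(a)/2; g''(1/6) = -352/5, so the residue is -176/5.


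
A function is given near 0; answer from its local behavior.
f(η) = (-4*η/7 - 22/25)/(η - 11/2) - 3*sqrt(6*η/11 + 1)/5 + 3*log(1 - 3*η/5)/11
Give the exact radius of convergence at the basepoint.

The radius of convergence is 5/3.

Denominator factor (η - 11/2): pole of order 1 at 11/2, modulus 11/2.
Branch term (-3/5)*sqrt(1 - η/(-11/6)): its argument vanishes at η = -11/6, a square-root branch point, modulus 11/6.
Branch term (3/11)*log(1 - η/(5/3)): its argument vanishes at η = 5/3, a logarithmic branch point, modulus 5/3.
The radius of convergence is the smallest modulus among the singular points: 5/3.


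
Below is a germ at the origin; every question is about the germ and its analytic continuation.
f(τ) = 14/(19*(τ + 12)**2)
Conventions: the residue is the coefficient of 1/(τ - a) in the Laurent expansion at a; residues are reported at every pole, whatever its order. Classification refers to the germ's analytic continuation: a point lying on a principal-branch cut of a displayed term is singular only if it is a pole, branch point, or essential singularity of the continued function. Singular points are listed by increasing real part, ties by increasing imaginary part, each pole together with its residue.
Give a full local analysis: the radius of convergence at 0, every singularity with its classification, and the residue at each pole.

Denominator factor (τ + 12)^2: pole of order 2 at -12, modulus 12.
The radius of convergence is the smallest modulus among the singular points: 12.
At the order-2 pole -12 set g(τ) = (τ - (-12))^2*f(τ) = 14/19.
Order-2 pole: residue = g'(a); g'(-12) = 0, so the residue is 0.

Radius of convergence at 0: 12.
At -12: a pole of order 2; residue 0.


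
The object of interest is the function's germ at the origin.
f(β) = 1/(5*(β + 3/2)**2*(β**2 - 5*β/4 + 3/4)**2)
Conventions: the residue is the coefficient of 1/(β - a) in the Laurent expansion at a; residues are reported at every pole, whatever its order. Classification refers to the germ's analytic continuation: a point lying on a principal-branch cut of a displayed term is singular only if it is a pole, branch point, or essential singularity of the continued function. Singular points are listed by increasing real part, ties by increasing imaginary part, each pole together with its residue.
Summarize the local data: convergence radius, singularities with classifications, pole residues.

Radius of convergence at 0: (1/2)*sqrt(3).
At -3/2: a pole of order 2; residue 4352/296595.
At (5/8) - ((1/8)*sqrt(23))*i: a pole of order 2; residue (-2176/296595) + ((1949056/156898755)*sqrt(23))*i.
At (5/8) + ((1/8)*sqrt(23))*i: a pole of order 2; residue (-2176/296595) - ((1949056/156898755)*sqrt(23))*i.


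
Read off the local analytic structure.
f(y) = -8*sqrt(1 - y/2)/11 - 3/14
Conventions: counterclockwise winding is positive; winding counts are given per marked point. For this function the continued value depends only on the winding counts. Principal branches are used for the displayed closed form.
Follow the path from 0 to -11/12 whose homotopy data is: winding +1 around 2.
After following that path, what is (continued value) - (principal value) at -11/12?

The rational part is single-valued and drops out of the difference; each branch term changes only by its own monodromy.
(-8/11)*sqrt(1 - y/(2)): winding +1 is odd, the square root flips sign, contributing -2*(-8/11)*sqrt(1 - (-11/12)/(2)) = -2*(-8/11)*sqrt(35/24) = (4/33)*sqrt(210).
Summing the contributions at y = -11/12 gives (4/33)*sqrt(210).

Continued minus principal equals (4/33)*sqrt(210).


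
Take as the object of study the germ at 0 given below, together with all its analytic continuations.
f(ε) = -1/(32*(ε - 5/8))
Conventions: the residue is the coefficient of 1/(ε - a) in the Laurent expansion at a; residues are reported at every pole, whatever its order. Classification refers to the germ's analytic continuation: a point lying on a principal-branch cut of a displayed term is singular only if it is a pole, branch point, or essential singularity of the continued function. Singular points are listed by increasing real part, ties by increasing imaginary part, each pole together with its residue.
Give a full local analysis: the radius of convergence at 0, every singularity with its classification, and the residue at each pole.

Radius of convergence at 0: 5/8.
At 5/8: a pole of order 1; residue -1/32.

Denominator factor (ε - 5/8): pole of order 1 at 5/8, modulus 5/8.
The radius of convergence is the smallest modulus among the singular points: 5/8.
At the order-1 pole 5/8 set g(ε) = (ε - (5/8))*f(ε) = -1/32.
Simple pole: residue = g(a) at a = 5/8, which is -1/32.


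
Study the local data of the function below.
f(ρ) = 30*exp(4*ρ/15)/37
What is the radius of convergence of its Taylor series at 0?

The radius of convergence is infinite.

The factor exp(4*ρ/15) is entire and contributes no finite singular point.
The polynomial part has no poles.
No finite singular points: the Taylor series at 0 converges everywhere.
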